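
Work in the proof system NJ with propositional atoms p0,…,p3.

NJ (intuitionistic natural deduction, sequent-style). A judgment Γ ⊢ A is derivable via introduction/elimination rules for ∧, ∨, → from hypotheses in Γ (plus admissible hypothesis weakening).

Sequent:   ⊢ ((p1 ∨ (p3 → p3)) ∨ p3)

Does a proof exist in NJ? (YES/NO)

Derivation (root first):
[∨I₁]  ⊢ ((p1 ∨ (p3 → p3)) ∨ p3)
  [∨I₂]  ⊢ (p1 ∨ (p3 → p3))
    [→I]  ⊢ (p3 → p3)
      [Ax] p3 ⊢ p3

Result: YES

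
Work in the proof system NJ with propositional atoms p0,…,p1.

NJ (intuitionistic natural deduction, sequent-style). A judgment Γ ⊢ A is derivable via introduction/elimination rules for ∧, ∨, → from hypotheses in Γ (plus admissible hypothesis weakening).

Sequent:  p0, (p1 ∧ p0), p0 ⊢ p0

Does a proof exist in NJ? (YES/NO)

Proof tree:
[Wk] p0, (p1 ∧ p0), p0 ⊢ p0
  [Wk] p0, (p1 ∧ p0) ⊢ p0
    [Ax] p0 ⊢ p0

Result: YES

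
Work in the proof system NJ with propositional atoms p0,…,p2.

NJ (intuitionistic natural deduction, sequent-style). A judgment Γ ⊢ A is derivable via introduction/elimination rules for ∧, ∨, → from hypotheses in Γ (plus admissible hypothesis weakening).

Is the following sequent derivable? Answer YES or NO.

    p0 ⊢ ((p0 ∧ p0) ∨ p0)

Derivation trace:
[∨I₁] p0 ⊢ ((p0 ∧ p0) ∨ p0)
  [∧I] p0 ⊢ (p0 ∧ p0)
    [Ax] p0 ⊢ p0
    [Ax] p0 ⊢ p0

Result: YES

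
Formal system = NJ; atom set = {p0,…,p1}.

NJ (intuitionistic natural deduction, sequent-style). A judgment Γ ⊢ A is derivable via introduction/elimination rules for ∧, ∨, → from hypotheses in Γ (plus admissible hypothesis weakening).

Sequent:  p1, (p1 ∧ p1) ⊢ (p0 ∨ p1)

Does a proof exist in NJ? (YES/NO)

Derivation trace:
[∨I₂] p1, (p1 ∧ p1) ⊢ (p0 ∨ p1)
  [Wk] p1, (p1 ∧ p1) ⊢ p1
    [Ax] p1 ⊢ p1

Result: YES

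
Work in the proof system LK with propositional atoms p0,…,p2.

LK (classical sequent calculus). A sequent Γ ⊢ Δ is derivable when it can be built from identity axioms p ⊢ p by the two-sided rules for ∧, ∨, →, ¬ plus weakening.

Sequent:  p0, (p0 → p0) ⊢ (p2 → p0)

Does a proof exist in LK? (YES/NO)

Proof tree:
[→R] p0, (p0 → p0) ⊢ (p2 → p0)
  [WL] p0, (p0 → p0), p2 ⊢ p0
    [→L] p0, (p0 → p0) ⊢ p0
      [Ax] p0 ⊢ p0
      [Ax] p0 ⊢ p0

Result: YES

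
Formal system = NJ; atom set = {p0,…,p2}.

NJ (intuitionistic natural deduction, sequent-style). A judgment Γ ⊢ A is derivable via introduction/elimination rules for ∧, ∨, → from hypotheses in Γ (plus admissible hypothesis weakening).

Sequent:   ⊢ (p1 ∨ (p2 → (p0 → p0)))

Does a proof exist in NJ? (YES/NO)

Proof tree:
[∨I₂]  ⊢ (p1 ∨ (p2 → (p0 → p0)))
  [→I]  ⊢ (p2 → (p0 → p0))
    [Wk] p2 ⊢ (p0 → p0)
      [→I]  ⊢ (p0 → p0)
        [Ax] p0 ⊢ p0

Result: YES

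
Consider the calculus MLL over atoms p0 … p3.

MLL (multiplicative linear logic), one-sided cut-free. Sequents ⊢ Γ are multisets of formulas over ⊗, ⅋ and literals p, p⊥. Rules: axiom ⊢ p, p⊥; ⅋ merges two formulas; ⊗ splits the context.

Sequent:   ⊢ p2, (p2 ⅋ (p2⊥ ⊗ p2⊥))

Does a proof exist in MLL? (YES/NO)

Derivation (root first):
[⅋]  ⊢ p2, (p2 ⅋ (p2⊥ ⊗ p2⊥))
  [⊗]  ⊢ p2, p2, (p2⊥ ⊗ p2⊥)
    [Ax]  ⊢ p2, p2⊥
    [Ax]  ⊢ p2, p2⊥

Result: YES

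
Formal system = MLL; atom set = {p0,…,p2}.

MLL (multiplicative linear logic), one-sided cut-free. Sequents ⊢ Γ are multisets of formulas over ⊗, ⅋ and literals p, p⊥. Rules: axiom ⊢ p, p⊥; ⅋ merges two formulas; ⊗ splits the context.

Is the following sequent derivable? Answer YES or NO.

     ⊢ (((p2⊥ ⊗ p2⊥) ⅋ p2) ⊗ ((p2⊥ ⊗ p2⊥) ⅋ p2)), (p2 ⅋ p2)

Derivation (root first):
[⅋]  ⊢ (((p2⊥ ⊗ p2⊥) ⅋ p2) ⊗ ((p2⊥ ⊗ p2⊥) ⅋ p2)), (p2 ⅋ p2)
  [⊗]  ⊢ p2, p2, (((p2⊥ ⊗ p2⊥) ⅋ p2) ⊗ ((p2⊥ ⊗ p2⊥) ⅋ p2))
    [⅋]  ⊢ p2, ((p2⊥ ⊗ p2⊥) ⅋ p2)
      [⊗]  ⊢ p2, p2, (p2⊥ ⊗ p2⊥)
        [Ax]  ⊢ p2, p2⊥
        [Ax]  ⊢ p2, p2⊥
    [⅋]  ⊢ p2, ((p2⊥ ⊗ p2⊥) ⅋ p2)
      [⊗]  ⊢ p2, p2, (p2⊥ ⊗ p2⊥)
        [Ax]  ⊢ p2, p2⊥
        [Ax]  ⊢ p2, p2⊥

Result: YES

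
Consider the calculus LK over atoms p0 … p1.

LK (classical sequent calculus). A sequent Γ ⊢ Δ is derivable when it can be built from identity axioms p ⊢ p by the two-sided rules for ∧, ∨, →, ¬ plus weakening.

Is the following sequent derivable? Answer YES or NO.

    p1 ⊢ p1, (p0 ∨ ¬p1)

Proof tree:
[∨R] p1 ⊢ p1, (p0 ∨ ¬p1)
  [WL] p1 ⊢ p1, ¬p1, p0
    [WR]  ⊢ p1, ¬p1, p0
      [¬R]  ⊢ p1, ¬p1
        [Ax] p1 ⊢ p1

Result: YES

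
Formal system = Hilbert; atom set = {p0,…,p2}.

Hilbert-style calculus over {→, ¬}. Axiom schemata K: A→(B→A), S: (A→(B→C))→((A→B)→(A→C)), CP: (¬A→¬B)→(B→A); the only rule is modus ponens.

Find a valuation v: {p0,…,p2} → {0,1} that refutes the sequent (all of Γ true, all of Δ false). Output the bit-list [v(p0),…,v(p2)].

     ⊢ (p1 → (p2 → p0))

Truth-table refutation:
  v=000: Γ:[] Δ:[(p1 → (p2 → p0))=T] refutes=False
  v=001: Γ:[] Δ:[(p1 → (p2 → p0))=T] refutes=False
  v=010: Γ:[] Δ:[(p1 → (p2 → p0))=T] refutes=False
  v=011: Γ:[] Δ:[(p1 → (p2 → p0))=F] refutes=True  ← countermodel

Result: [0, 1, 1]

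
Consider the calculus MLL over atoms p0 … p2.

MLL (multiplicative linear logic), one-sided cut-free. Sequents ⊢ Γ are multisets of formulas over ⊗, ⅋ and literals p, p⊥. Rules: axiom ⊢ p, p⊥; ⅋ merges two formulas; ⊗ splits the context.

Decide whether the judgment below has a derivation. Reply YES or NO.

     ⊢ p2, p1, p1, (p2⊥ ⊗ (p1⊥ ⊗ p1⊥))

Derivation trace:
[⊗]  ⊢ p2, p1, p1, (p2⊥ ⊗ (p1⊥ ⊗ p1⊥))
  [Ax]  ⊢ p2, p2⊥
  [⊗]  ⊢ p1, p1, (p1⊥ ⊗ p1⊥)
    [Ax]  ⊢ p1, p1⊥
    [Ax]  ⊢ p1, p1⊥

Result: YES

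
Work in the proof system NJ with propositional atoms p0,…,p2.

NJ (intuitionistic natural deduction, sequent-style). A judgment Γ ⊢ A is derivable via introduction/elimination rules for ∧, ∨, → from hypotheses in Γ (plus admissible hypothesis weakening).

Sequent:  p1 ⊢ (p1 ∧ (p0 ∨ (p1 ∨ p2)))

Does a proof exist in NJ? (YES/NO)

Derivation (root first):
[∧I] p1 ⊢ (p1 ∧ (p0 ∨ (p1 ∨ p2)))
  [Ax] p1 ⊢ p1
  [∨I₂] p1 ⊢ (p0 ∨ (p1 ∨ p2))
    [∨I₁] p1 ⊢ (p1 ∨ p2)
      [Ax] p1 ⊢ p1

Result: YES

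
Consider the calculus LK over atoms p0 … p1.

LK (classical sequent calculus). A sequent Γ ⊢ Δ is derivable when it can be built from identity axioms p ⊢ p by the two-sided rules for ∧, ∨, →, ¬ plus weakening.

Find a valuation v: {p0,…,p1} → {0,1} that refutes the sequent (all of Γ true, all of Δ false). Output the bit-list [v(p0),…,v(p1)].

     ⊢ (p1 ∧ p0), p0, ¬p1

Enumerate valuations to refute Γ ⊢ Δ:
  v=00: Γ:[] Δ:[(p1 ∧ p0)=F, p0=F, ¬p1=T] refutes=False
  v=01: Γ:[] Δ:[(p1 ∧ p0)=F, p0=F, ¬p1=F] refutes=True  ← countermodel

Result: [0, 1]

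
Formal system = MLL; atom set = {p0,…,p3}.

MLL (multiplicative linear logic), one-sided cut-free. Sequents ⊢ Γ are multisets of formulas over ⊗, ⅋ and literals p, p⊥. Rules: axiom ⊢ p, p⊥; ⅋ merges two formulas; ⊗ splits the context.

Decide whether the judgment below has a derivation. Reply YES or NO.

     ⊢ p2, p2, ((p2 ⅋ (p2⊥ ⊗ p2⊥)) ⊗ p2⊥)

Derivation trace:
[⊗]  ⊢ p2, p2, ((p2 ⅋ (p2⊥ ⊗ p2⊥)) ⊗ p2⊥)
  [⅋]  ⊢ p2, (p2 ⅋ (p2⊥ ⊗ p2⊥))
    [⊗]  ⊢ p2, p2, (p2⊥ ⊗ p2⊥)
      [Ax]  ⊢ p2, p2⊥
      [Ax]  ⊢ p2, p2⊥
  [Ax]  ⊢ p2, p2⊥

Result: YES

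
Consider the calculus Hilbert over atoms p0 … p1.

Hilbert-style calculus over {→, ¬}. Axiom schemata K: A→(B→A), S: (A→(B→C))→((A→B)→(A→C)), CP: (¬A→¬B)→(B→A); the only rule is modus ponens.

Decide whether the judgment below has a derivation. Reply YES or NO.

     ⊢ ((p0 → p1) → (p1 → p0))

Search for a countermodel by truth-table:
  v=00: Γ:[] Δ:[((p0 → p1) → (p1 → p0))=T] refutes=False
  v=01: Γ:[] Δ:[((p0 → p1) → (p1 → p0))=F] refutes=True  ← countermodel

Result: NO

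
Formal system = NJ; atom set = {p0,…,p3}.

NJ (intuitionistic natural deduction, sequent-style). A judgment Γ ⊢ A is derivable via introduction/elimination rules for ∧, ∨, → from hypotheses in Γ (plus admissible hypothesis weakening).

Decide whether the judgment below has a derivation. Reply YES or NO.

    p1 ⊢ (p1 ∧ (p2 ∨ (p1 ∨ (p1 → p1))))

Proof tree:
[∧I] p1 ⊢ (p1 ∧ (p2 ∨ (p1 ∨ (p1 → p1))))
  [Ax] p1 ⊢ p1
  [∨I₂]  ⊢ (p2 ∨ (p1 ∨ (p1 → p1)))
    [∨I₂]  ⊢ (p1 ∨ (p1 → p1))
      [→I]  ⊢ (p1 → p1)
        [Ax] p1 ⊢ p1

Result: YES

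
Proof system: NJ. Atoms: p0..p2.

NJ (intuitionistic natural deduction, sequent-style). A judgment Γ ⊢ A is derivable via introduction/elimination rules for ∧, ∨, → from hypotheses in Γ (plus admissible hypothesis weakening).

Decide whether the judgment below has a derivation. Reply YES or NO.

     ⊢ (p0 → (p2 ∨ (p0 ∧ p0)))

Derivation (root first):
[→I]  ⊢ (p0 → (p2 ∨ (p0 ∧ p0)))
  [∨I₂] p0 ⊢ (p2 ∨ (p0 ∧ p0))
    [∧I] p0 ⊢ (p0 ∧ p0)
      [Ax] p0 ⊢ p0
      [Ax] p0 ⊢ p0

Result: YES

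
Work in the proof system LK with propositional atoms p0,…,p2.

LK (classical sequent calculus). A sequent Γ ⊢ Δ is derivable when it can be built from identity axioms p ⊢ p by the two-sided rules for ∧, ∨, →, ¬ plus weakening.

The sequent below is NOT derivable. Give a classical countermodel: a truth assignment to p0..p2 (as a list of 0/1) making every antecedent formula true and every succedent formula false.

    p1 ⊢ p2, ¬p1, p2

Truth-table refutation:
  v=000: Γ:[p1=F] Δ:[p2=F, ¬p1=T, p2=F] refutes=False
  v=001: Γ:[p1=F] Δ:[p2=T, ¬p1=T, p2=T] refutes=False
  v=010: Γ:[p1=T] Δ:[p2=F, ¬p1=F, p2=F] refutes=True  ← countermodel

Result: [0, 1, 0]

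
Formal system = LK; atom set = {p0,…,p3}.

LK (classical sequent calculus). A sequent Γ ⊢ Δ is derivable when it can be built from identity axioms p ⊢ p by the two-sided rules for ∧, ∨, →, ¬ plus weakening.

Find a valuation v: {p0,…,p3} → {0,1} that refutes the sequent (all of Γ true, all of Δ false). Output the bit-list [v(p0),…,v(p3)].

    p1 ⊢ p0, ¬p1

Enumerate valuations to refute Γ ⊢ Δ:
  v=0000: Γ:[p1=F] Δ:[p0=F, ¬p1=T] refutes=False
  v=0001: Γ:[p1=F] Δ:[p0=F, ¬p1=T] refutes=False
  v=0010: Γ:[p1=F] Δ:[p0=F, ¬p1=T] refutes=False
  v=0011: Γ:[p1=F] Δ:[p0=F, ¬p1=T] refutes=False
  v=0100: Γ:[p1=T] Δ:[p0=F, ¬p1=F] refutes=True  ← countermodel

Result: [0, 1, 0, 0]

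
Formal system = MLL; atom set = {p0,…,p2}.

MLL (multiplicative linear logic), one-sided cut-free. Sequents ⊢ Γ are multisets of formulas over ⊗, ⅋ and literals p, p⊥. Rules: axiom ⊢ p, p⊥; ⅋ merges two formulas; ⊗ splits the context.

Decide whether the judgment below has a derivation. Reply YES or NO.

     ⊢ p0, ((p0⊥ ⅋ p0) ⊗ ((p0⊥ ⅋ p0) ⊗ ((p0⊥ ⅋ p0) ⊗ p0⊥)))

Proof tree:
[⊗]  ⊢ p0, ((p0⊥ ⅋ p0) ⊗ ((p0⊥ ⅋ p0) ⊗ ((p0⊥ ⅋ p0) ⊗ p0⊥)))
  [⅋]  ⊢ (p0⊥ ⅋ p0)
    [Ax]  ⊢ p0, p0⊥
  [⊗]  ⊢ p0, ((p0⊥ ⅋ p0) ⊗ ((p0⊥ ⅋ p0) ⊗ p0⊥))
    [⅋]  ⊢ (p0⊥ ⅋ p0)
      [Ax]  ⊢ p0, p0⊥
    [⊗]  ⊢ p0, ((p0⊥ ⅋ p0) ⊗ p0⊥)
      [⅋]  ⊢ (p0⊥ ⅋ p0)
        [Ax]  ⊢ p0, p0⊥
      [Ax]  ⊢ p0, p0⊥

Result: YES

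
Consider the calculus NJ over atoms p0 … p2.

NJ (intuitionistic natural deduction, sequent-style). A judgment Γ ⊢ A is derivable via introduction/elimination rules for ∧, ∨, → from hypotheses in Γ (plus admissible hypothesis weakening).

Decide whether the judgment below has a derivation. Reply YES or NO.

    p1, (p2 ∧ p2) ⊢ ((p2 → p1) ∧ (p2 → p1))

Derivation (root first):
[∧I] p1, (p2 ∧ p2) ⊢ ((p2 → p1) ∧ (p2 → p1))
  [Wk] p1, (p2 ∧ p2) ⊢ (p2 → p1)
    [→I] p1 ⊢ (p2 → p1)
      [Wk] p1, p2 ⊢ p1
        [Ax] p1 ⊢ p1
  [→I] p1 ⊢ (p2 → p1)
    [Wk] p1, p2 ⊢ p1
      [Ax] p1 ⊢ p1

Result: YES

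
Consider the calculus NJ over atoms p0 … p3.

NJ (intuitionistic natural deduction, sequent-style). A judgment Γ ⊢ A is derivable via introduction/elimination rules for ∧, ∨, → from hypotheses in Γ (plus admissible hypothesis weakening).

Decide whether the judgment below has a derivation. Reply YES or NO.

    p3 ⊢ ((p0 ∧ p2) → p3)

Proof tree:
[→I] p3 ⊢ ((p0 ∧ p2) → p3)
  [Wk] p3, (p0 ∧ p2) ⊢ p3
    [Ax] p3 ⊢ p3

Result: YES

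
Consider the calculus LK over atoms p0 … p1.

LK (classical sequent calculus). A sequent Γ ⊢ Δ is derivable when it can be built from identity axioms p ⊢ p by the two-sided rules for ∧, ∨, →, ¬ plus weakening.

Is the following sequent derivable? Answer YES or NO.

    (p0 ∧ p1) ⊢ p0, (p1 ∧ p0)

Derivation (root first):
[∧L] (p0 ∧ p1) ⊢ p0, (p1 ∧ p0)
  [∧R] p1, p0 ⊢ p0, (p1 ∧ p0)
    [WR] p0, p1 ⊢ p0, p1
      [WL] p0, p1 ⊢ p0
        [Ax] p0 ⊢ p0
    [Ax] p0 ⊢ p0

Result: YES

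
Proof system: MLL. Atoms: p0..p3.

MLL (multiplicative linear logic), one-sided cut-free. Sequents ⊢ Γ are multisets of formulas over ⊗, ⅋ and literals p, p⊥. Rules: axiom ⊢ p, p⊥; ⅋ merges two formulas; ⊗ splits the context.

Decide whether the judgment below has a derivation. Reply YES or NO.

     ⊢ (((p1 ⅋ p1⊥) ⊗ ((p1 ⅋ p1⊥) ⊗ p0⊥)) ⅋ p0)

Derivation trace:
[⅋]  ⊢ (((p1 ⅋ p1⊥) ⊗ ((p1 ⅋ p1⊥) ⊗ p0⊥)) ⅋ p0)
  [⊗]  ⊢ p0, ((p1 ⅋ p1⊥) ⊗ ((p1 ⅋ p1⊥) ⊗ p0⊥))
    [⅋]  ⊢ (p1 ⅋ p1⊥)
      [Ax]  ⊢ p1, p1⊥
    [⊗]  ⊢ p0, ((p1 ⅋ p1⊥) ⊗ p0⊥)
      [⅋]  ⊢ (p1 ⅋ p1⊥)
        [Ax]  ⊢ p1, p1⊥
      [Ax]  ⊢ p0, p0⊥

Result: YES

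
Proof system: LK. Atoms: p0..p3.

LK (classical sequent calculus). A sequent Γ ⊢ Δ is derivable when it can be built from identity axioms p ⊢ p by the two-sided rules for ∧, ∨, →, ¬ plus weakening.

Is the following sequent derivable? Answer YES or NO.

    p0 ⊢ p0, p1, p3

Derivation (root first):
[WR] p0 ⊢ p0, p1, p3
  [WR] p0 ⊢ p0, p1
    [Ax] p0 ⊢ p0

Result: YES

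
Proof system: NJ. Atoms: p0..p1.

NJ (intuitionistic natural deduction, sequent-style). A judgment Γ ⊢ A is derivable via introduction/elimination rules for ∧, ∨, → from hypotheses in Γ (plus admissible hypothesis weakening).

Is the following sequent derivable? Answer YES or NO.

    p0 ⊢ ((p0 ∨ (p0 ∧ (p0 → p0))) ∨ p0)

Proof tree:
[∨I₁] p0 ⊢ ((p0 ∨ (p0 ∧ (p0 → p0))) ∨ p0)
  [∨I₂] p0 ⊢ (p0 ∨ (p0 ∧ (p0 → p0)))
    [∧I] p0 ⊢ (p0 ∧ (p0 → p0))
      [Ax] p0 ⊢ p0
      [→I]  ⊢ (p0 → p0)
        [Ax] p0 ⊢ p0

Result: YES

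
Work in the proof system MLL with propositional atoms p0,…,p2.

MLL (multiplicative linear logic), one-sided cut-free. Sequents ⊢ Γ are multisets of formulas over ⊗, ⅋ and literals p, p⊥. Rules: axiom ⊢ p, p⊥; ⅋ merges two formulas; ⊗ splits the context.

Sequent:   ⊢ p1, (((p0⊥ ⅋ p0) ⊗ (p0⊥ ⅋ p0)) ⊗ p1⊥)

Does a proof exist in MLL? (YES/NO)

Proof tree:
[⊗]  ⊢ p1, (((p0⊥ ⅋ p0) ⊗ (p0⊥ ⅋ p0)) ⊗ p1⊥)
  [⊗]  ⊢ ((p0⊥ ⅋ p0) ⊗ (p0⊥ ⅋ p0))
    [⅋]  ⊢ (p0⊥ ⅋ p0)
      [Ax]  ⊢ p0, p0⊥
    [⅋]  ⊢ (p0⊥ ⅋ p0)
      [Ax]  ⊢ p0, p0⊥
  [Ax]  ⊢ p1, p1⊥

Result: YES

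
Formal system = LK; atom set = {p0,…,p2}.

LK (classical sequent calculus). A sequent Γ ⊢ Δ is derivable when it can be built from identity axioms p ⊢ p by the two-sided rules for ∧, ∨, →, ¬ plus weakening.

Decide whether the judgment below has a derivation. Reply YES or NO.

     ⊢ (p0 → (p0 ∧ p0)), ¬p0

Derivation trace:
[¬R]  ⊢ (p0 → (p0 ∧ p0)), ¬p0
  [→R] p0 ⊢ (p0 → (p0 ∧ p0))
    [WL] p0, p0 ⊢ (p0 ∧ p0)
      [∧R] p0 ⊢ (p0 ∧ p0)
        [Ax] p0 ⊢ p0
        [Ax] p0 ⊢ p0

Result: YES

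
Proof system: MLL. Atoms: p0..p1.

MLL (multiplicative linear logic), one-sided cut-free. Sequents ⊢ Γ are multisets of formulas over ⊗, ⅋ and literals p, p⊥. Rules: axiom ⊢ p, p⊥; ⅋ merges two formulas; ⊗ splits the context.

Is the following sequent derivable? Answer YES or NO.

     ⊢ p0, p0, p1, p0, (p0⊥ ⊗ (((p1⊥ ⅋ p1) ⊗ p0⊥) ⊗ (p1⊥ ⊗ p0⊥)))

Proof tree:
[⊗]  ⊢ p0, p0, p1, p0, (p0⊥ ⊗ (((p1⊥ ⅋ p1) ⊗ p0⊥) ⊗ (p1⊥ ⊗ p0⊥)))
  [Ax]  ⊢ p0, p0⊥
  [⊗]  ⊢ p0, p1, p0, (((p1⊥ ⅋ p1) ⊗ p0⊥) ⊗ (p1⊥ ⊗ p0⊥))
    [⊗]  ⊢ p0, ((p1⊥ ⅋ p1) ⊗ p0⊥)
      [⅋]  ⊢ (p1⊥ ⅋ p1)
        [Ax]  ⊢ p1, p1⊥
      [Ax]  ⊢ p0, p0⊥
    [⊗]  ⊢ p1, p0, (p1⊥ ⊗ p0⊥)
      [Ax]  ⊢ p1, p1⊥
      [Ax]  ⊢ p0, p0⊥

Result: YES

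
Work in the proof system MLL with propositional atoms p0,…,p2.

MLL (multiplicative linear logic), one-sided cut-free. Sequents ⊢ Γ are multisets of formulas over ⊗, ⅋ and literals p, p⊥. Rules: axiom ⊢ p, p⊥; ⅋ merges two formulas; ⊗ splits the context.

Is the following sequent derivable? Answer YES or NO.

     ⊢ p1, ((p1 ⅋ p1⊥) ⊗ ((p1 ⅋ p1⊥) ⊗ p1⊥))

Proof tree:
[⊗]  ⊢ p1, ((p1 ⅋ p1⊥) ⊗ ((p1 ⅋ p1⊥) ⊗ p1⊥))
  [⅋]  ⊢ (p1 ⅋ p1⊥)
    [Ax]  ⊢ p1, p1⊥
  [⊗]  ⊢ p1, ((p1 ⅋ p1⊥) ⊗ p1⊥)
    [⅋]  ⊢ (p1 ⅋ p1⊥)
      [Ax]  ⊢ p1, p1⊥
    [Ax]  ⊢ p1, p1⊥

Result: YES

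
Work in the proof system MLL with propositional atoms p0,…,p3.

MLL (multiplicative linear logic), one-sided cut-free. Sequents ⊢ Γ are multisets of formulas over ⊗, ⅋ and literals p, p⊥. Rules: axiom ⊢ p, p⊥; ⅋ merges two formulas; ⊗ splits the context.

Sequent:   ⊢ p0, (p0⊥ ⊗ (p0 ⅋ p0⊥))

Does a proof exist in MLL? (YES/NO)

Derivation trace:
[⊗]  ⊢ p0, (p0⊥ ⊗ (p0 ⅋ p0⊥))
  [Ax]  ⊢ p0, p0⊥
  [⅋]  ⊢ (p0 ⅋ p0⊥)
    [Ax]  ⊢ p0, p0⊥

Result: YES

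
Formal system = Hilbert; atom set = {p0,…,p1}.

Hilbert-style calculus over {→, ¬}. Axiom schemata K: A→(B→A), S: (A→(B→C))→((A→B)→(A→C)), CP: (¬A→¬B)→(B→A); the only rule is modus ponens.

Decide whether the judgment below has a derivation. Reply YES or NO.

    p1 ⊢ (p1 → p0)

Truth-table refutation:
  v=00: Γ:[p1=F] Δ:[(p1 → p0)=T] refutes=False
  v=01: Γ:[p1=T] Δ:[(p1 → p0)=F] refutes=True  ← countermodel

Result: NO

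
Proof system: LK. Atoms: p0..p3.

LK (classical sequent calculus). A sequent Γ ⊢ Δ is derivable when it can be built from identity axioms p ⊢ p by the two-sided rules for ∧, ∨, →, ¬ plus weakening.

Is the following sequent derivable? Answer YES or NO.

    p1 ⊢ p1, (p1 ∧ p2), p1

Proof tree:
[WR] p1 ⊢ p1, (p1 ∧ p2), p1
  [∧R] p1 ⊢ p1, (p1 ∧ p2)
    [Ax] p1 ⊢ p1
    [WR] p1 ⊢ p1, p2
      [Ax] p1 ⊢ p1

Result: YES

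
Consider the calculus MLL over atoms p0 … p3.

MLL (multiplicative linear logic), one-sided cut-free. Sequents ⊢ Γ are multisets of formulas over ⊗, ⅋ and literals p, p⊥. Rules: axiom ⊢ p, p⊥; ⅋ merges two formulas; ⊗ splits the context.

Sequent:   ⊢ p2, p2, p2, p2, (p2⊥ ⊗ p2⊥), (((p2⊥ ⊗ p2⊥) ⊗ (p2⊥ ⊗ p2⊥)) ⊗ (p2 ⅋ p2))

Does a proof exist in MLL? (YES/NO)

Proof tree:
[⊗]  ⊢ p2, p2, p2, p2, (p2⊥ ⊗ p2⊥), (((p2⊥ ⊗ p2⊥) ⊗ (p2⊥ ⊗ p2⊥)) ⊗ (p2 ⅋ p2))
  [⊗]  ⊢ p2, p2, p2, p2, ((p2⊥ ⊗ p2⊥) ⊗ (p2⊥ ⊗ p2⊥))
    [⊗]  ⊢ p2, p2, (p2⊥ ⊗ p2⊥)
      [Ax]  ⊢ p2, p2⊥
      [Ax]  ⊢ p2, p2⊥
    [⊗]  ⊢ p2, p2, (p2⊥ ⊗ p2⊥)
      [Ax]  ⊢ p2, p2⊥
      [Ax]  ⊢ p2, p2⊥
  [⅋]  ⊢ (p2⊥ ⊗ p2⊥), (p2 ⅋ p2)
    [⊗]  ⊢ p2, p2, (p2⊥ ⊗ p2⊥)
      [Ax]  ⊢ p2, p2⊥
      [Ax]  ⊢ p2, p2⊥

Result: YES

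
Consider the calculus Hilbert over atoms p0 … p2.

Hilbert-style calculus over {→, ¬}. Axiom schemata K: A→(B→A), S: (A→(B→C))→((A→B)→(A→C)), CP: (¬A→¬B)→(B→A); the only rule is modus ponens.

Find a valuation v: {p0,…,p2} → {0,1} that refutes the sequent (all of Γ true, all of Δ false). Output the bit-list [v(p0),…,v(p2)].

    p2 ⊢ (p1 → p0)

Truth-table refutation:
  v=000: Γ:[p2=F] Δ:[(p1 → p0)=T] refutes=False
  v=001: Γ:[p2=T] Δ:[(p1 → p0)=T] refutes=False
  v=010: Γ:[p2=F] Δ:[(p1 → p0)=F] refutes=False
  v=011: Γ:[p2=T] Δ:[(p1 → p0)=F] refutes=True  ← countermodel

Result: [0, 1, 1]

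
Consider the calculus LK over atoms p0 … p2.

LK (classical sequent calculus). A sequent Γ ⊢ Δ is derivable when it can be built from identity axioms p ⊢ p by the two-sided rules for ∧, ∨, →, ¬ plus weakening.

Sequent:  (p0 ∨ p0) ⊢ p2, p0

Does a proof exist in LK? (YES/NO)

Derivation (root first):
[∨L] (p0 ∨ p0) ⊢ p2, p0
  [WR] p0 ⊢ p0, p2
    [Ax] p0 ⊢ p0
  [WR] p0 ⊢ p0, p2
    [Ax] p0 ⊢ p0

Result: YES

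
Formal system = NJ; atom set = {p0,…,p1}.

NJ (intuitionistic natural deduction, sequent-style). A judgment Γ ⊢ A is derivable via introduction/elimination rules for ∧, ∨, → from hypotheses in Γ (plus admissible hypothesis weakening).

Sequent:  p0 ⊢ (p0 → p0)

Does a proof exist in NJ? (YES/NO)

Proof tree:
[→I] p0 ⊢ (p0 → p0)
  [Wk] p0, p0 ⊢ p0
    [Ax] p0 ⊢ p0

Result: YES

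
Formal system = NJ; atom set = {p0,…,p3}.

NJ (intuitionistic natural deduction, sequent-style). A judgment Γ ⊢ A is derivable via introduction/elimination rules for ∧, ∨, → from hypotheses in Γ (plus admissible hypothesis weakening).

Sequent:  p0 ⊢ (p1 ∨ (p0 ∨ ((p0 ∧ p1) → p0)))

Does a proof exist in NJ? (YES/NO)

Proof tree:
[∨I₂] p0 ⊢ (p1 ∨ (p0 ∨ ((p0 ∧ p1) → p0)))
  [∨I₂] p0 ⊢ (p0 ∨ ((p0 ∧ p1) → p0))
    [→I] p0 ⊢ ((p0 ∧ p1) → p0)
      [Wk] p0, (p0 ∧ p1) ⊢ p0
        [Ax] p0 ⊢ p0

Result: YES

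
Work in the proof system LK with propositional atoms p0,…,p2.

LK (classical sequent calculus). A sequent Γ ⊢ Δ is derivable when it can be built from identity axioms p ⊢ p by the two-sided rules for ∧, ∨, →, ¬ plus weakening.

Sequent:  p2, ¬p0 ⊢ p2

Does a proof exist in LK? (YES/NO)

Derivation (root first):
[¬L] p2, ¬p0 ⊢ p2
  [WR] p2 ⊢ p2, p0
    [Ax] p2 ⊢ p2

Result: YES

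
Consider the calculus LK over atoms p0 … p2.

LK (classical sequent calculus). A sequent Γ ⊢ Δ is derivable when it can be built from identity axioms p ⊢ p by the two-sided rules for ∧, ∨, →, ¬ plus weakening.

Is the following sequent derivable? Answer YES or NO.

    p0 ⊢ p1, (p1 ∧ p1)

Search for a countermodel by truth-table:
  v=000: Γ:[p0=F] Δ:[p1=F, (p1 ∧ p1)=F] refutes=False
  v=001: Γ:[p0=F] Δ:[p1=F, (p1 ∧ p1)=F] refutes=False
  v=010: Γ:[p0=F] Δ:[p1=T, (p1 ∧ p1)=T] refutes=False
  v=011: Γ:[p0=F] Δ:[p1=T, (p1 ∧ p1)=T] refutes=False
  v=100: Γ:[p0=T] Δ:[p1=F, (p1 ∧ p1)=F] refutes=True  ← countermodel

Result: NO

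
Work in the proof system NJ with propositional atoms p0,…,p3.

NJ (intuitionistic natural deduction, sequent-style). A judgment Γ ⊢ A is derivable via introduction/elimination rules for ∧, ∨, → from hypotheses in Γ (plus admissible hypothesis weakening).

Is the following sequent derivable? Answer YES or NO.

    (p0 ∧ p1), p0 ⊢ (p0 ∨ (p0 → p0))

Derivation (root first):
[Wk] (p0 ∧ p1), p0 ⊢ (p0 ∨ (p0 → p0))
  [Wk] (p0 ∧ p1) ⊢ (p0 ∨ (p0 → p0))
    [∨I₂]  ⊢ (p0 ∨ (p0 → p0))
      [→I]  ⊢ (p0 → p0)
        [Ax] p0 ⊢ p0

Result: YES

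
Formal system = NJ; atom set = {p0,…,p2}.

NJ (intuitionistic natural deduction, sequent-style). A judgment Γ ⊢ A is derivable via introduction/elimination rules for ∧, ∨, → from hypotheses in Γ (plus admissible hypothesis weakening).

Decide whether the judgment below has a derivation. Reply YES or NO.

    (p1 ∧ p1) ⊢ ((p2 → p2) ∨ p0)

Derivation (root first):
[Wk] (p1 ∧ p1) ⊢ ((p2 → p2) ∨ p0)
  [∨I₁]  ⊢ ((p2 → p2) ∨ p0)
    [→I]  ⊢ (p2 → p2)
      [Ax] p2 ⊢ p2

Result: YES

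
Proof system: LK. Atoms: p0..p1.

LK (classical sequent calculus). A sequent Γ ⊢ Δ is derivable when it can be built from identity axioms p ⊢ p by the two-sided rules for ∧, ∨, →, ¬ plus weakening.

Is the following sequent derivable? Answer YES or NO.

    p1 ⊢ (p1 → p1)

Derivation (root first):
[→R] p1 ⊢ (p1 → p1)
  [WL] p1, p1 ⊢ p1
    [Ax] p1 ⊢ p1

Result: YES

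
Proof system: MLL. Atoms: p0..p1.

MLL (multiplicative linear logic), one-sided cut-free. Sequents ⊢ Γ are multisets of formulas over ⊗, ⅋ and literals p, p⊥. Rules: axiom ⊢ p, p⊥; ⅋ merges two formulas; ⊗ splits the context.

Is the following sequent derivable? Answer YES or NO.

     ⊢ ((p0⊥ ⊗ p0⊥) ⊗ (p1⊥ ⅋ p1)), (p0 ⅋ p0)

Derivation trace:
[⅋]  ⊢ ((p0⊥ ⊗ p0⊥) ⊗ (p1⊥ ⅋ p1)), (p0 ⅋ p0)
  [⊗]  ⊢ p0, p0, ((p0⊥ ⊗ p0⊥) ⊗ (p1⊥ ⅋ p1))
    [⊗]  ⊢ p0, p0, (p0⊥ ⊗ p0⊥)
      [Ax]  ⊢ p0, p0⊥
      [Ax]  ⊢ p0, p0⊥
    [⅋]  ⊢ (p1⊥ ⅋ p1)
      [Ax]  ⊢ p1, p1⊥

Result: YES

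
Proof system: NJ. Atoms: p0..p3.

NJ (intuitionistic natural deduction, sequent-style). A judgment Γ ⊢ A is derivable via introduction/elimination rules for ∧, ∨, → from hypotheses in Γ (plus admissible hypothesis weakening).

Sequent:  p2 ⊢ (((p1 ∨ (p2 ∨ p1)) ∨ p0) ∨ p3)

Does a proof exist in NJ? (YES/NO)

Proof tree:
[∨I₁] p2 ⊢ (((p1 ∨ (p2 ∨ p1)) ∨ p0) ∨ p3)
  [∨I₁] p2 ⊢ ((p1 ∨ (p2 ∨ p1)) ∨ p0)
    [∨I₂] p2 ⊢ (p1 ∨ (p2 ∨ p1))
      [∨I₁] p2 ⊢ (p2 ∨ p1)
        [Ax] p2 ⊢ p2

Result: YES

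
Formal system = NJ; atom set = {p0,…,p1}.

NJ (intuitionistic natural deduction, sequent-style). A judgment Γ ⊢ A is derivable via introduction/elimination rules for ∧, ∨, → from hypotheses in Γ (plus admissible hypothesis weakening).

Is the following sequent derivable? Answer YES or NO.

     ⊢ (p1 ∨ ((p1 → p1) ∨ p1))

Derivation trace:
[∨I₂]  ⊢ (p1 ∨ ((p1 → p1) ∨ p1))
  [∨I₁]  ⊢ ((p1 → p1) ∨ p1)
    [→I]  ⊢ (p1 → p1)
      [Ax] p1 ⊢ p1

Result: YES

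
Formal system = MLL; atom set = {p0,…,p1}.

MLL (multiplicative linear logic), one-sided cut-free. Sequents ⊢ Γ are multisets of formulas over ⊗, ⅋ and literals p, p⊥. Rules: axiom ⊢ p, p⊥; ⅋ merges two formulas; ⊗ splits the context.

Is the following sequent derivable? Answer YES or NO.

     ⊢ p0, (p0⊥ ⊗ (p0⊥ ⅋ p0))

Derivation trace:
[⊗]  ⊢ p0, (p0⊥ ⊗ (p0⊥ ⅋ p0))
  [Ax]  ⊢ p0, p0⊥
  [⅋]  ⊢ (p0⊥ ⅋ p0)
    [Ax]  ⊢ p0, p0⊥

Result: YES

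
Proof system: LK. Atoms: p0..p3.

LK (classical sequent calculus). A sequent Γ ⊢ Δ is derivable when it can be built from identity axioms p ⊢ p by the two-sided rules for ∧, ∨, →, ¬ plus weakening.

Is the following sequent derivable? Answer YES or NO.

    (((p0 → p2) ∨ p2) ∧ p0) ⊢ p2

Derivation (root first):
[∧L] (((p0 → p2) ∨ p2) ∧ p0) ⊢ p2
  [∨L] p0, ((p0 → p2) ∨ p2) ⊢ p2
    [→L] p0, (p0 → p2) ⊢ p2
      [Ax] p0 ⊢ p0
      [Ax] p2 ⊢ p2
    [Ax] p2 ⊢ p2

Result: YES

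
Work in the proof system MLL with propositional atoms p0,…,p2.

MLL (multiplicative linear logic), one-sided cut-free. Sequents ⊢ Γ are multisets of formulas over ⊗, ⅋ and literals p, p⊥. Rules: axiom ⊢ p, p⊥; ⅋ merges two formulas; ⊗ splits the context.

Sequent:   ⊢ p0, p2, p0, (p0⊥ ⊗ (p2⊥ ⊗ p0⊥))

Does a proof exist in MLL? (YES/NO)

Proof tree:
[⊗]  ⊢ p0, p2, p0, (p0⊥ ⊗ (p2⊥ ⊗ p0⊥))
  [Ax]  ⊢ p0, p0⊥
  [⊗]  ⊢ p2, p0, (p2⊥ ⊗ p0⊥)
    [Ax]  ⊢ p2, p2⊥
    [Ax]  ⊢ p0, p0⊥

Result: YES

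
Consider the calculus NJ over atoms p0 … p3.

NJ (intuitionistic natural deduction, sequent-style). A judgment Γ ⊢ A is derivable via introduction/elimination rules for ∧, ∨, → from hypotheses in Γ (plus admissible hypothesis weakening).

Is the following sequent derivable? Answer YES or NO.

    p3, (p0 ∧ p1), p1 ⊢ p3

Proof tree:
[Wk] p3, (p0 ∧ p1), p1 ⊢ p3
  [Wk] p3, (p0 ∧ p1) ⊢ p3
    [Ax] p3 ⊢ p3

Result: YES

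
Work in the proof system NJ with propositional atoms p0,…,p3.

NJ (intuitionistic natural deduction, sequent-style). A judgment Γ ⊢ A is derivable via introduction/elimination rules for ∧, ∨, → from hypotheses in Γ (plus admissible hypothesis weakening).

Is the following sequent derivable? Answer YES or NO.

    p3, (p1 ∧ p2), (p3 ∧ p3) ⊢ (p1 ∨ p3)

Derivation (root first):
[Wk] p3, (p1 ∧ p2), (p3 ∧ p3) ⊢ (p1 ∨ p3)
  [Wk] p3, (p1 ∧ p2) ⊢ (p1 ∨ p3)
    [∨I₂] p3 ⊢ (p1 ∨ p3)
      [Ax] p3 ⊢ p3

Result: YES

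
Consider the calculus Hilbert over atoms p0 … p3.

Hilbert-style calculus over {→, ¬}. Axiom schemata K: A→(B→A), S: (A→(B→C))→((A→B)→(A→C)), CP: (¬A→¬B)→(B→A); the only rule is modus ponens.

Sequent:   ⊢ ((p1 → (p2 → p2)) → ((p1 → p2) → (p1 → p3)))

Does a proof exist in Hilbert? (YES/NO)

Search for a countermodel by truth-table:
  v=0000: Γ:[] Δ:[((p1 → (p2 → p2)) → ((p1 → p2) → (p1 → p3)))=T] refutes=False
  v=0001: Γ:[] Δ:[((p1 → (p2 → p2)) → ((p1 → p2) → (p1 → p3)))=T] refutes=False
  v=0010: Γ:[] Δ:[((p1 → (p2 → p2)) → ((p1 → p2) → (p1 → p3)))=T] refutes=False
  v=0011: Γ:[] Δ:[((p1 → (p2 → p2)) → ((p1 → p2) → (p1 → p3)))=T] refutes=False
  v=0100: Γ:[] Δ:[((p1 → (p2 → p2)) → ((p1 → p2) → (p1 → p3)))=T] refutes=False
  v=0101: Γ:[] Δ:[((p1 → (p2 → p2)) → ((p1 → p2) → (p1 → p3)))=T] refutes=False
  v=0110: Γ:[] Δ:[((p1 → (p2 → p2)) → ((p1 → p2) → (p1 → p3)))=F] refutes=True  ← countermodel

Result: NO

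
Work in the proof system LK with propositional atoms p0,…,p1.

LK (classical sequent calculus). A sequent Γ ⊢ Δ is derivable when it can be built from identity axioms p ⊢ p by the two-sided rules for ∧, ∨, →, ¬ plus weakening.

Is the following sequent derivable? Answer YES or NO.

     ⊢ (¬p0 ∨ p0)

Derivation (root first):
[∨R]  ⊢ (¬p0 ∨ p0)
  [¬R]  ⊢ p0, ¬p0
    [Ax] p0 ⊢ p0

Result: YES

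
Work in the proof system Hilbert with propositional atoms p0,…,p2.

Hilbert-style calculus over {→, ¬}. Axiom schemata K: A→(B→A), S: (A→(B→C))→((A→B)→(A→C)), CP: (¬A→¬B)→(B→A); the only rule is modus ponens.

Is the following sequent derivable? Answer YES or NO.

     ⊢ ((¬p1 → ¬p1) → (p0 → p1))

Search for a countermodel by truth-table:
  v=000: Γ:[] Δ:[((¬p1 → ¬p1) → (p0 → p1))=T] refutes=False
  v=001: Γ:[] Δ:[((¬p1 → ¬p1) → (p0 → p1))=T] refutes=False
  v=010: Γ:[] Δ:[((¬p1 → ¬p1) → (p0 → p1))=T] refutes=False
  v=011: Γ:[] Δ:[((¬p1 → ¬p1) → (p0 → p1))=T] refutes=False
  v=100: Γ:[] Δ:[((¬p1 → ¬p1) → (p0 → p1))=F] refutes=True  ← countermodel

Result: NO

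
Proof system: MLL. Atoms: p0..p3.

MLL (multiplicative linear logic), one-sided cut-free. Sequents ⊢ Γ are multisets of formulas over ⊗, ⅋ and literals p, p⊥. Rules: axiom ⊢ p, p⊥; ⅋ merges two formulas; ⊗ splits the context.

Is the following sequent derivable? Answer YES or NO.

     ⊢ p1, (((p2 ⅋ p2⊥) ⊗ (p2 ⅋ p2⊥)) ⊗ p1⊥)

Derivation trace:
[⊗]  ⊢ p1, (((p2 ⅋ p2⊥) ⊗ (p2 ⅋ p2⊥)) ⊗ p1⊥)
  [⊗]  ⊢ ((p2 ⅋ p2⊥) ⊗ (p2 ⅋ p2⊥))
    [⅋]  ⊢ (p2 ⅋ p2⊥)
      [Ax]  ⊢ p2, p2⊥
    [⅋]  ⊢ (p2 ⅋ p2⊥)
      [Ax]  ⊢ p2, p2⊥
  [Ax]  ⊢ p1, p1⊥

Result: YES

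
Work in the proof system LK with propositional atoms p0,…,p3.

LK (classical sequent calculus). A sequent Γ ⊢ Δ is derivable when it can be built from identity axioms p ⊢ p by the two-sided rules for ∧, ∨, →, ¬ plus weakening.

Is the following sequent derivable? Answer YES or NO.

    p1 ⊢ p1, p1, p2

Derivation trace:
[WR] p1 ⊢ p1, p1, p2
  [WR] p1 ⊢ p1, p1
    [Ax] p1 ⊢ p1

Result: YES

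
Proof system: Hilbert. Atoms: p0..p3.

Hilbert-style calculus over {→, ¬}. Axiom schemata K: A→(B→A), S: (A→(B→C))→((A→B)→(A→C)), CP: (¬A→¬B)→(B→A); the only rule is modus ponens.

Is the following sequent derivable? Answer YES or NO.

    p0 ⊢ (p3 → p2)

Search for a countermodel by truth-table:
  v=0000: Γ:[p0=F] Δ:[(p3 → p2)=T] refutes=False
  v=0001: Γ:[p0=F] Δ:[(p3 → p2)=F] refutes=False
  v=0010: Γ:[p0=F] Δ:[(p3 → p2)=T] refutes=False
  v=0011: Γ:[p0=F] Δ:[(p3 → p2)=T] refutes=False
  v=0100: Γ:[p0=F] Δ:[(p3 → p2)=T] refutes=False
  v=0101: Γ:[p0=F] Δ:[(p3 → p2)=F] refutes=False
  v=0110: Γ:[p0=F] Δ:[(p3 → p2)=T] refutes=False
  v=0111: Γ:[p0=F] Δ:[(p3 → p2)=T] refutes=False
  v=1000: Γ:[p0=T] Δ:[(p3 → p2)=T] refutes=False
  v=1001: Γ:[p0=T] Δ:[(p3 → p2)=F] refutes=True  ← countermodel

Result: NO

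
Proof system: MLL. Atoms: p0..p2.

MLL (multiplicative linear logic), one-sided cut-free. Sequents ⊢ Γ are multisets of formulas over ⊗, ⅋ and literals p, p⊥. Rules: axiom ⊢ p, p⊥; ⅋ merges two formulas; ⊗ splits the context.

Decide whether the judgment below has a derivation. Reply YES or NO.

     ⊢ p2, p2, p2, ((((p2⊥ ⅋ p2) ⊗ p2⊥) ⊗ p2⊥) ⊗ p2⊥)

Derivation (root first):
[⊗]  ⊢ p2, p2, p2, ((((p2⊥ ⅋ p2) ⊗ p2⊥) ⊗ p2⊥) ⊗ p2⊥)
  [⊗]  ⊢ p2, p2, (((p2⊥ ⅋ p2) ⊗ p2⊥) ⊗ p2⊥)
    [⊗]  ⊢ p2, ((p2⊥ ⅋ p2) ⊗ p2⊥)
      [⅋]  ⊢ (p2⊥ ⅋ p2)
        [Ax]  ⊢ p2, p2⊥
      [Ax]  ⊢ p2, p2⊥
    [Ax]  ⊢ p2, p2⊥
  [Ax]  ⊢ p2, p2⊥

Result: YES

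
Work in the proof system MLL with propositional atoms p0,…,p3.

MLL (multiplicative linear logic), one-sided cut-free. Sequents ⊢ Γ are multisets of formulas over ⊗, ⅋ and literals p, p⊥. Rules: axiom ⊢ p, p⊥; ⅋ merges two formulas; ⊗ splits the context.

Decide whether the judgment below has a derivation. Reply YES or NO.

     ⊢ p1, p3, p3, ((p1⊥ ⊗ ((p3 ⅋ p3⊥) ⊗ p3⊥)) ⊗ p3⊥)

Proof tree:
[⊗]  ⊢ p1, p3, p3, ((p1⊥ ⊗ ((p3 ⅋ p3⊥) ⊗ p3⊥)) ⊗ p3⊥)
  [⊗]  ⊢ p1, p3, (p1⊥ ⊗ ((p3 ⅋ p3⊥) ⊗ p3⊥))
    [Ax]  ⊢ p1, p1⊥
    [⊗]  ⊢ p3, ((p3 ⅋ p3⊥) ⊗ p3⊥)
      [⅋]  ⊢ (p3 ⅋ p3⊥)
        [Ax]  ⊢ p3, p3⊥
      [Ax]  ⊢ p3, p3⊥
  [Ax]  ⊢ p3, p3⊥

Result: YES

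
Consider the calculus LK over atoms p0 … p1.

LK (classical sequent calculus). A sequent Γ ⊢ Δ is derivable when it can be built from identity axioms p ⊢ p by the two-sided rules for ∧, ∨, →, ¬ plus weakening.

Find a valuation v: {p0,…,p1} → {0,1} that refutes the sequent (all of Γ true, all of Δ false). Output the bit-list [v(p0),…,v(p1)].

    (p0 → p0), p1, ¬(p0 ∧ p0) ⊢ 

Truth-table refutation:
  v=00: Γ:[(p0 → p0)=T, p1=F, ¬(p0 ∧ p0)=T] Δ:[] refutes=False
  v=01: Γ:[(p0 → p0)=T, p1=T, ¬(p0 ∧ p0)=T] Δ:[] refutes=True  ← countermodel

Result: [0, 1]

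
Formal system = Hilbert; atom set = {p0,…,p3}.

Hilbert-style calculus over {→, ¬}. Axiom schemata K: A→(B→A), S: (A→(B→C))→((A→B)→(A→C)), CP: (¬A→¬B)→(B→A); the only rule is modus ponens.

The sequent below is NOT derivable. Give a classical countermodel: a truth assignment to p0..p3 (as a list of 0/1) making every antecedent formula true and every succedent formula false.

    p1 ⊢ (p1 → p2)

Truth-table refutation:
  v=0000: Γ:[p1=F] Δ:[(p1 → p2)=T] refutes=False
  v=0001: Γ:[p1=F] Δ:[(p1 → p2)=T] refutes=False
  v=0010: Γ:[p1=F] Δ:[(p1 → p2)=T] refutes=False
  v=0011: Γ:[p1=F] Δ:[(p1 → p2)=T] refutes=False
  v=0100: Γ:[p1=T] Δ:[(p1 → p2)=F] refutes=True  ← countermodel

Result: [0, 1, 0, 0]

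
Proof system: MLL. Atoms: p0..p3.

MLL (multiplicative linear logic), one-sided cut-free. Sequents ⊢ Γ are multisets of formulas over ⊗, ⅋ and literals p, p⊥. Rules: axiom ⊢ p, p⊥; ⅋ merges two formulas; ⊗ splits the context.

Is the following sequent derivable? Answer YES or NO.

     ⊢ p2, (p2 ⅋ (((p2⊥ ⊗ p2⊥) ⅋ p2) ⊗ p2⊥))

Proof tree:
[⅋]  ⊢ p2, (p2 ⅋ (((p2⊥ ⊗ p2⊥) ⅋ p2) ⊗ p2⊥))
  [⊗]  ⊢ p2, p2, (((p2⊥ ⊗ p2⊥) ⅋ p2) ⊗ p2⊥)
    [⅋]  ⊢ p2, ((p2⊥ ⊗ p2⊥) ⅋ p2)
      [⊗]  ⊢ p2, p2, (p2⊥ ⊗ p2⊥)
        [Ax]  ⊢ p2, p2⊥
        [Ax]  ⊢ p2, p2⊥
    [Ax]  ⊢ p2, p2⊥

Result: YES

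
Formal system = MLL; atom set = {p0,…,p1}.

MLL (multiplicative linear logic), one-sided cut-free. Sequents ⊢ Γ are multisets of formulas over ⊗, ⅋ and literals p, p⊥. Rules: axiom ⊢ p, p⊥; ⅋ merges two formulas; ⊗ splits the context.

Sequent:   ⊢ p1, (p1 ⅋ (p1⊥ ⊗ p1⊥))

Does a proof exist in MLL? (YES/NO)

Derivation (root first):
[⅋]  ⊢ p1, (p1 ⅋ (p1⊥ ⊗ p1⊥))
  [⊗]  ⊢ p1, p1, (p1⊥ ⊗ p1⊥)
    [Ax]  ⊢ p1, p1⊥
    [Ax]  ⊢ p1, p1⊥

Result: YES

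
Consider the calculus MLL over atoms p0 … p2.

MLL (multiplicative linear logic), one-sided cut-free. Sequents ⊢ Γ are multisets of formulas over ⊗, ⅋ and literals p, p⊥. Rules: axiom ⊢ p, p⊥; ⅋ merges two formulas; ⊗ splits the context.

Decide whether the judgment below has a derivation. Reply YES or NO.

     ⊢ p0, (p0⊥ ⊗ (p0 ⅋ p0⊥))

Derivation trace:
[⊗]  ⊢ p0, (p0⊥ ⊗ (p0 ⅋ p0⊥))
  [Ax]  ⊢ p0, p0⊥
  [⅋]  ⊢ (p0 ⅋ p0⊥)
    [Ax]  ⊢ p0, p0⊥

Result: YES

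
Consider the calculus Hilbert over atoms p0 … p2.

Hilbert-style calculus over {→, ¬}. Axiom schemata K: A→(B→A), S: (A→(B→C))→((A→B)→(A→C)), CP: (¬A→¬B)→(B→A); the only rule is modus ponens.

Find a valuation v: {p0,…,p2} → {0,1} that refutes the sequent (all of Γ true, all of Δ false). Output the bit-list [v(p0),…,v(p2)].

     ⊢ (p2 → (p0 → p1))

Truth-table refutation:
  v=000: Γ:[] Δ:[(p2 → (p0 → p1))=T] refutes=False
  v=001: Γ:[] Δ:[(p2 → (p0 → p1))=T] refutes=False
  v=010: Γ:[] Δ:[(p2 → (p0 → p1))=T] refutes=False
  v=011: Γ:[] Δ:[(p2 → (p0 → p1))=T] refutes=False
  v=100: Γ:[] Δ:[(p2 → (p0 → p1))=T] refutes=False
  v=101: Γ:[] Δ:[(p2 → (p0 → p1))=F] refutes=True  ← countermodel

Result: [1, 0, 1]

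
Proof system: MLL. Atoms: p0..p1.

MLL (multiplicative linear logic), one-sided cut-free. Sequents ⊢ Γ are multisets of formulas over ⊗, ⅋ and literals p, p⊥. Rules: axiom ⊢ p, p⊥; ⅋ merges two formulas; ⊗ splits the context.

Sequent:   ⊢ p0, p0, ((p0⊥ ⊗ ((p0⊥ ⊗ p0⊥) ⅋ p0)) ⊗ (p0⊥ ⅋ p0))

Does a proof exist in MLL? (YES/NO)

Derivation trace:
[⊗]  ⊢ p0, p0, ((p0⊥ ⊗ ((p0⊥ ⊗ p0⊥) ⅋ p0)) ⊗ (p0⊥ ⅋ p0))
  [⊗]  ⊢ p0, p0, (p0⊥ ⊗ ((p0⊥ ⊗ p0⊥) ⅋ p0))
    [Ax]  ⊢ p0, p0⊥
    [⅋]  ⊢ p0, ((p0⊥ ⊗ p0⊥) ⅋ p0)
      [⊗]  ⊢ p0, p0, (p0⊥ ⊗ p0⊥)
        [Ax]  ⊢ p0, p0⊥
        [Ax]  ⊢ p0, p0⊥
  [⅋]  ⊢ (p0⊥ ⅋ p0)
    [Ax]  ⊢ p0, p0⊥

Result: YES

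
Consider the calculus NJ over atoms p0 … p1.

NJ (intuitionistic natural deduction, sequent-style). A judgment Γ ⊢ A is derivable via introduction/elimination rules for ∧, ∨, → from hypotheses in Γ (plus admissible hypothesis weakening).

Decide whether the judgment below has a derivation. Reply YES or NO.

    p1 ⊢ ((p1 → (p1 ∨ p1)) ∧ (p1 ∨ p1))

Proof tree:
[∧I] p1 ⊢ ((p1 → (p1 ∨ p1)) ∧ (p1 ∨ p1))
  [→I]  ⊢ (p1 → (p1 ∨ p1))
    [∨I₁] p1 ⊢ (p1 ∨ p1)
      [Ax] p1 ⊢ p1
  [∨I₁] p1 ⊢ (p1 ∨ p1)
    [Ax] p1 ⊢ p1

Result: YES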